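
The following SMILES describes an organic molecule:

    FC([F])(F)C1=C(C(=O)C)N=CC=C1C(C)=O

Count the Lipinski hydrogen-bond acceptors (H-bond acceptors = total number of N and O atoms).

3

N atoms: 1; O atoms: 2.
Lipinski HBA = 1 + 2 = 3.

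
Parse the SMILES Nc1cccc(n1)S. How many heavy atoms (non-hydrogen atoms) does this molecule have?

8

Every atom symbol written in the SMILES (organic subset) is one heavy atom; implicit H are not written.
Heavy atoms by element → C:5, N:2, S:1.
Total: 8.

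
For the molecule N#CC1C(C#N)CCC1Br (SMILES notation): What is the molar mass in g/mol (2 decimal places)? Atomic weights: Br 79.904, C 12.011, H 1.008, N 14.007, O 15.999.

First, the molecular formula is C7H7BrN2 (counting implicit H from valence).
  Br: 1 × 79.904 = 79.904
  C: 7 × 12.011 = 84.077
  H: 7 × 1.008 = 7.056
  N: 2 × 14.007 = 28.014
Sum: 1×79.904 + 7×12.011 + 7×1.008 + 2×14.007 = 199.051 → 199.05 g/mol.

199.05 g/mol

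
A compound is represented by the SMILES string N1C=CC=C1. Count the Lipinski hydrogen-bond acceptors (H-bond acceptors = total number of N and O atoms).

1

N atoms: 1; O atoms: 0.
Lipinski HBA = 1 + 0 = 1.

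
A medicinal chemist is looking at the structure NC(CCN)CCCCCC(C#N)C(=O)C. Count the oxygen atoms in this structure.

Scan the SMILES for O atoms (remember two-letter symbols like Cl and Br are single atoms).
Oxygen count: 1.

1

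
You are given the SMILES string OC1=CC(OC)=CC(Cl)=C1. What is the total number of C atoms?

7

Count every carbon token in the SMILES (each C, including those in ring-closure positions and inside branches).
Carbon count: 7.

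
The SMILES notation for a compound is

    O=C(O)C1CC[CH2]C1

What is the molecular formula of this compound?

C6H10O2

Walk through each heavy atom and fill implicit hydrogens from standard valence (C 4, N 3, O 2, S 2, halogen 1):
  atom 1: O, bond orders sum to 2 (valence 2) → 0 H
  atom 2: C, bond orders sum to 4 (valence 4) → 0 H
  atom 3: O, bond orders sum to 1 (valence 2) → 1 H
  atom 4: C, bond orders sum to 3 (valence 4) → 1 H
  atom 5: C, bond orders sum to 2 (valence 4) → 2 H
  atom 6: C, bond orders sum to 2 (valence 4) → 2 H
  atom 7: C with explicit H count 2
  atom 8: C, bond orders sum to 2 (valence 4) → 2 H
Totals → C:6, H:10, O:2.
In Hill order: C6H10O2.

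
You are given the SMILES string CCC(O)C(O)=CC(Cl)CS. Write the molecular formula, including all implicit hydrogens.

Walk through each heavy atom and fill implicit hydrogens from standard valence (C 4, N 3, O 2, S 2, halogen 1):
  atom 1: C, bond orders sum to 1 (valence 4) → 3 H
  atom 2: C, bond orders sum to 2 (valence 4) → 2 H
  atom 3: C, bond orders sum to 3 (valence 4) → 1 H
  atom 4: O, bond orders sum to 1 (valence 2) → 1 H
  atom 5: C, bond orders sum to 4 (valence 4) → 0 H
  atom 6: O, bond orders sum to 1 (valence 2) → 1 H
  atom 7: C, bond orders sum to 3 (valence 4) → 1 H
  atom 8: C, bond orders sum to 3 (valence 4) → 1 H
  atom 9: Cl (halogen, monovalent) → 0 H
  atom 10: C, bond orders sum to 2 (valence 4) → 2 H
  atom 11: S, bond orders sum to 1 (valence 2) → 1 H
Totals → C:7, H:13, Cl:1, O:2, S:1.
In Hill order: C7H13ClO2S.

C7H13ClO2S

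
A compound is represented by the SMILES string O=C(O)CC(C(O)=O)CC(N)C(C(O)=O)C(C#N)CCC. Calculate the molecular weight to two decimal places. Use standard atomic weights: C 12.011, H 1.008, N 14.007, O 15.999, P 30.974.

300.31 g/mol

First, the molecular formula is C13H20N2O6 (counting implicit H from valence).
  C: 13 × 12.011 = 156.143
  H: 20 × 1.008 = 20.160
  N: 2 × 14.007 = 28.014
  O: 6 × 15.999 = 95.994
Sum: 13×12.011 + 20×1.008 + 2×14.007 + 6×15.999 = 300.311 → 300.31 g/mol.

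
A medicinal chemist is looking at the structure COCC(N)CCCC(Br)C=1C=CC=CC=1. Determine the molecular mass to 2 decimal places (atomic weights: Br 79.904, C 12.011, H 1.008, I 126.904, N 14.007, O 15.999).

286.21 g/mol

First, the molecular formula is C13H20BrNO (counting implicit H from valence).
  Br: 1 × 79.904 = 79.904
  C: 13 × 12.011 = 156.143
  H: 20 × 1.008 = 20.160
  N: 1 × 14.007 = 14.007
  O: 1 × 15.999 = 15.999
Sum: 1×79.904 + 13×12.011 + 20×1.008 + 1×14.007 + 1×15.999 = 286.213 → 286.21 g/mol.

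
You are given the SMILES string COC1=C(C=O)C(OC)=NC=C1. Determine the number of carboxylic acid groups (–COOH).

0

Scan the SMILES for the carboxylic acid motif — none present.
Groups that are present: 1 aldehyde, 2 ether.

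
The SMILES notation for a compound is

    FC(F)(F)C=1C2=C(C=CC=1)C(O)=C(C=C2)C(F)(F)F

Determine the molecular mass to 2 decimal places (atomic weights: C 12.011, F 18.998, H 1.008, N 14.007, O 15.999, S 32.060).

280.17 g/mol

First, the molecular formula is C12H6F6O (counting implicit H from valence).
  C: 12 × 12.011 = 144.132
  F: 6 × 18.998 = 113.988
  H: 6 × 1.008 = 6.048
  O: 1 × 15.999 = 15.999
Sum: 12×12.011 + 6×18.998 + 6×1.008 + 1×15.999 = 280.167 → 280.17 g/mol.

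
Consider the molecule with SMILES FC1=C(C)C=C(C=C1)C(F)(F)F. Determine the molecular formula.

Walk through each heavy atom and fill implicit hydrogens from standard valence (C 4, N 3, O 2, S 2, halogen 1):
  atom 1: F (halogen, monovalent) → 0 H
  atom 2: C, bond orders sum to 4 (valence 4) → 0 H
  atom 3: C, bond orders sum to 4 (valence 4) → 0 H
  atom 4: C, bond orders sum to 1 (valence 4) → 3 H
  atom 5: C, bond orders sum to 3 (valence 4) → 1 H
  atom 6: C, bond orders sum to 4 (valence 4) → 0 H
  atom 7: C, bond orders sum to 3 (valence 4) → 1 H
  atom 8: C, bond orders sum to 3 (valence 4) → 1 H
  atom 9: C, bond orders sum to 4 (valence 4) → 0 H
  atom 10: F (halogen, monovalent) → 0 H
  atom 11: F (halogen, monovalent) → 0 H
  atom 12: F (halogen, monovalent) → 0 H
Totals → C:8, H:6, F:4.

C8H6F4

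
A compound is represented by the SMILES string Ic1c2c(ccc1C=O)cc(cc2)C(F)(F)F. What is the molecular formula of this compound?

C12H6F3IO

Walk through each heavy atom and fill implicit hydrogens from standard valence (C 4, N 3, O 2, S 2, halogen 1); for lowercase aromatic atoms, an aromatic c carries 1 H when it has two neighbours and 0 H with three, and aromatic n carries 0 H:
  atom 1: I (halogen, monovalent) → 0 H
  atom 2: aromatic c, 3 neighbours → 0 H
  atom 3: aromatic c, 3 neighbours → 0 H
  atom 4: aromatic c, 3 neighbours → 0 H
  atom 5: aromatic c, 2 neighbours → 1 H
  atom 6: aromatic c, 2 neighbours → 1 H
  atom 7: aromatic c, 3 neighbours → 0 H
  atom 8: C, bond orders sum to 3 (valence 4) → 1 H
  atom 9: O, bond orders sum to 2 (valence 2) → 0 H
  atom 10: aromatic c, 2 neighbours → 1 H
  atom 11: aromatic c, 3 neighbours → 0 H
  atom 12: aromatic c, 2 neighbours → 1 H
  atom 13: aromatic c, 2 neighbours → 1 H
  atom 14: C, bond orders sum to 4 (valence 4) → 0 H
  atom 15: F (halogen, monovalent) → 0 H
  atom 16: F (halogen, monovalent) → 0 H
  atom 17: F (halogen, monovalent) → 0 H
Totals → C:12, H:6, F:3, I:1, O:1.
In Hill order: C12H6F3IO.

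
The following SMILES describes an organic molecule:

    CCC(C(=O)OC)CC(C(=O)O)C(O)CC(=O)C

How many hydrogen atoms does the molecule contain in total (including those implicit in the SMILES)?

Walk through each heavy atom and fill implicit hydrogens from standard valence (C 4, N 3, O 2, S 2, halogen 1):
  atom 1: C, bond orders sum to 1 (valence 4) → 3 H
  atom 2: C, bond orders sum to 2 (valence 4) → 2 H
  atom 3: C, bond orders sum to 3 (valence 4) → 1 H
  atom 4: C, bond orders sum to 4 (valence 4) → 0 H
  atom 5: O, bond orders sum to 2 (valence 2) → 0 H
  atom 6: O, bond orders sum to 2 (valence 2) → 0 H
  atom 7: C, bond orders sum to 1 (valence 4) → 3 H
  atom 8: C, bond orders sum to 2 (valence 4) → 2 H
  atom 9: C, bond orders sum to 3 (valence 4) → 1 H
  atom 10: C, bond orders sum to 4 (valence 4) → 0 H
  atom 11: O, bond orders sum to 2 (valence 2) → 0 H
  atom 12: O, bond orders sum to 1 (valence 2) → 1 H
  atom 13: C, bond orders sum to 3 (valence 4) → 1 H
  atom 14: O, bond orders sum to 1 (valence 2) → 1 H
  atom 15: C, bond orders sum to 2 (valence 4) → 2 H
  atom 16: C, bond orders sum to 4 (valence 4) → 0 H
  atom 17: O, bond orders sum to 2 (valence 2) → 0 H
  atom 18: C, bond orders sum to 1 (valence 4) → 3 H
Total hydrogens: 20.

20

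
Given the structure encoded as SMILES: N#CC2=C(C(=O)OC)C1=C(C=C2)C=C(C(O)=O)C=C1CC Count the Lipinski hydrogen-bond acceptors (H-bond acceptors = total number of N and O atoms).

N atoms: 1; O atoms: 4.
Lipinski HBA = 1 + 4 = 5.

5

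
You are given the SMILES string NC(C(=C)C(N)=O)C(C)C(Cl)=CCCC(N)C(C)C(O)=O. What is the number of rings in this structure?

In SMILES, each pair of matching ring-closure digits denotes one ring-closing bond; the number of such bonds equals the number of independent rings.
Ring-closure bonds here: 0.

0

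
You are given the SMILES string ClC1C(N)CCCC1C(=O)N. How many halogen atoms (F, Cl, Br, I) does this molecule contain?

1

Halogen atoms appear at heavy-atom position 1 (1×Cl).
Other groups present: 1 amide, 1 primary amine.
Halogen count: 1.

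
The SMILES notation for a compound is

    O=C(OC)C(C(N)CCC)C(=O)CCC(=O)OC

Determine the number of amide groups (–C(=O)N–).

0

Scan the SMILES for the amide motif — none present.
Groups that are present: 2 ester, 1 ketone, 1 primary amine.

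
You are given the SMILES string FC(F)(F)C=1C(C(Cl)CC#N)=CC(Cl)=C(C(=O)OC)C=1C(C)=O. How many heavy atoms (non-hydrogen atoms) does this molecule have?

Every atom symbol written in the SMILES (organic subset) is one heavy atom; implicit H are not written.
Heavy atoms by element → C:14, Cl:2, F:3, N:1, O:3.
Total: 23.

23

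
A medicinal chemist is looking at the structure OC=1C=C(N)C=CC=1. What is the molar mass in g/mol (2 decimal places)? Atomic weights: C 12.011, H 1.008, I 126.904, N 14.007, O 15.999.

109.13 g/mol

First, the molecular formula is C6H7NO (counting implicit H from valence).
  C: 6 × 12.011 = 72.066
  H: 7 × 1.008 = 7.056
  N: 1 × 14.007 = 14.007
  O: 1 × 15.999 = 15.999
Sum: 6×12.011 + 7×1.008 + 1×14.007 + 1×15.999 = 109.128 → 109.13 g/mol.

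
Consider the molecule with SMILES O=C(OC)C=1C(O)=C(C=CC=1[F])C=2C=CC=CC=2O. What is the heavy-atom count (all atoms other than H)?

Every atom symbol written in the SMILES (organic subset) is one heavy atom; implicit H are not written.
Heavy atoms by element → C:14, F:1, O:4.
Total: 19.

19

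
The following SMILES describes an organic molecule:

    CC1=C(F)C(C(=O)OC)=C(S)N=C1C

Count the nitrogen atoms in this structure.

1

Scan the SMILES for N atoms (remember two-letter symbols like Cl and Br are single atoms).
Nitrogen count: 1.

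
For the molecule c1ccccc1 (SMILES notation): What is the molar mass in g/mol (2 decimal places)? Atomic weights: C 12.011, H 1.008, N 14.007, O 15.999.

78.11 g/mol

First, the molecular formula is C6H6 (counting implicit H from valence).
  C: 6 × 12.011 = 72.066
  H: 6 × 1.008 = 6.048
Sum: 6×12.011 + 6×1.008 = 78.114 → 78.11 g/mol.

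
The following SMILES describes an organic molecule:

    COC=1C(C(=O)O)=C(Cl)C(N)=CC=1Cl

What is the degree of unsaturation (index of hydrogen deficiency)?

5

Degree of unsaturation = (number of rings) + (number of π bonds).
Ring closures in the SMILES: 1.
π bonds: 4 double bonds (each 1 DoU) → 4 DoU from unsaturation.
Total DoU = 1 + 4 = 5.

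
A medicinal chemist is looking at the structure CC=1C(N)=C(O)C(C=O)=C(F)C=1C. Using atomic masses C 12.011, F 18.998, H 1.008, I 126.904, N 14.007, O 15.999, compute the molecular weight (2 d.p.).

First, the molecular formula is C9H10FNO2 (counting implicit H from valence).
  C: 9 × 12.011 = 108.099
  F: 1 × 18.998 = 18.998
  H: 10 × 1.008 = 10.080
  N: 1 × 14.007 = 14.007
  O: 2 × 15.999 = 31.998
Sum: 9×12.011 + 1×18.998 + 10×1.008 + 1×14.007 + 2×15.999 = 183.182 → 183.18 g/mol.

183.18 g/mol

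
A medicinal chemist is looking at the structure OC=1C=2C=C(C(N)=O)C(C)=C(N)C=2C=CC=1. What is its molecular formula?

Walk through each heavy atom and fill implicit hydrogens from standard valence (C 4, N 3, O 2, S 2, halogen 1):
  atom 1: O, bond orders sum to 1 (valence 2) → 1 H
  atom 2: C, bond orders sum to 4 (valence 4) → 0 H
  atom 3: C, bond orders sum to 4 (valence 4) → 0 H
  atom 4: C, bond orders sum to 3 (valence 4) → 1 H
  atom 5: C, bond orders sum to 4 (valence 4) → 0 H
  atom 6: C, bond orders sum to 4 (valence 4) → 0 H
  atom 7: N, bond orders sum to 1 (valence 3) → 2 H
  atom 8: O, bond orders sum to 2 (valence 2) → 0 H
  atom 9: C, bond orders sum to 4 (valence 4) → 0 H
  atom 10: C, bond orders sum to 1 (valence 4) → 3 H
  atom 11: C, bond orders sum to 4 (valence 4) → 0 H
  atom 12: N, bond orders sum to 1 (valence 3) → 2 H
  atom 13: C, bond orders sum to 4 (valence 4) → 0 H
  atom 14: C, bond orders sum to 3 (valence 4) → 1 H
  atom 15: C, bond orders sum to 3 (valence 4) → 1 H
  atom 16: C, bond orders sum to 3 (valence 4) → 1 H
Totals → C:12, H:12, N:2, O:2.
In Hill order: C12H12N2O2.

C12H12N2O2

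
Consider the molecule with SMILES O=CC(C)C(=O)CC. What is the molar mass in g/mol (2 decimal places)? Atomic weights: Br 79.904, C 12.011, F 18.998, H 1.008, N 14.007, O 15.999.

114.14 g/mol

First, the molecular formula is C6H10O2 (counting implicit H from valence).
  C: 6 × 12.011 = 72.066
  H: 10 × 1.008 = 10.080
  O: 2 × 15.999 = 31.998
Sum: 6×12.011 + 10×1.008 + 2×15.999 = 114.144 → 114.14 g/mol.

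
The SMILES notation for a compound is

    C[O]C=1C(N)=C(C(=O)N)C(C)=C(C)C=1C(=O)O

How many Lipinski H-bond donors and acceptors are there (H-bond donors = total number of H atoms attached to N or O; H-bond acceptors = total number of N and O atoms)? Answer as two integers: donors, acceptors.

Donors: find every N or O and count the H atoms it carries.
  atom 2 (O): bond orders sum to 2 → 0 H
  atom 5 (N): bond orders sum to 1 → 2 H
  atom 8 (O): bond orders sum to 2 → 0 H
  atom 9 (N): bond orders sum to 1 → 2 H
  atom 16 (O): bond orders sum to 2 → 0 H
  atom 17 (O): bond orders sum to 1 → 1 H
Lipinski HBD = 5.
Acceptors: N atoms = 2, O atoms = 4 → HBA = 6.

5, 6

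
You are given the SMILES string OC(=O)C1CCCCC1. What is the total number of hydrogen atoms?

12

Walk through each heavy atom and fill implicit hydrogens from standard valence (C 4, N 3, O 2, S 2, halogen 1):
  atom 1: O, bond orders sum to 1 (valence 2) → 1 H
  atom 2: C, bond orders sum to 4 (valence 4) → 0 H
  atom 3: O, bond orders sum to 2 (valence 2) → 0 H
  atom 4: C, bond orders sum to 3 (valence 4) → 1 H
  atom 5: C, bond orders sum to 2 (valence 4) → 2 H
  atom 6: C, bond orders sum to 2 (valence 4) → 2 H
  atom 7: C, bond orders sum to 2 (valence 4) → 2 H
  atom 8: C, bond orders sum to 2 (valence 4) → 2 H
  atom 9: C, bond orders sum to 2 (valence 4) → 2 H
Total hydrogens: 12.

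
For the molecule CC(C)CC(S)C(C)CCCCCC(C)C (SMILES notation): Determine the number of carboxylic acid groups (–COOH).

0

Scan the SMILES for the carboxylic acid motif — none present.
Groups that are present: 1 thiol.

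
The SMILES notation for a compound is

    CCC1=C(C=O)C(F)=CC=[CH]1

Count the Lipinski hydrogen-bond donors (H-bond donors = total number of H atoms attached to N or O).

0

Donors: find every N or O and count the H atoms it carries.
  atom 6 (O): bond orders sum to 2 → 0 H
Lipinski HBD = 0.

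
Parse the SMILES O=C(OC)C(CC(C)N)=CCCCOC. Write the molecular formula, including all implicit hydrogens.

C11H21NO3

Walk through each heavy atom and fill implicit hydrogens from standard valence (C 4, N 3, O 2, S 2, halogen 1):
  atom 1: O, bond orders sum to 2 (valence 2) → 0 H
  atom 2: C, bond orders sum to 4 (valence 4) → 0 H
  atom 3: O, bond orders sum to 2 (valence 2) → 0 H
  atom 4: C, bond orders sum to 1 (valence 4) → 3 H
  atom 5: C, bond orders sum to 4 (valence 4) → 0 H
  atom 6: C, bond orders sum to 2 (valence 4) → 2 H
  atom 7: C, bond orders sum to 3 (valence 4) → 1 H
  atom 8: C, bond orders sum to 1 (valence 4) → 3 H
  atom 9: N, bond orders sum to 1 (valence 3) → 2 H
  atom 10: C, bond orders sum to 3 (valence 4) → 1 H
  atom 11: C, bond orders sum to 2 (valence 4) → 2 H
  atom 12: C, bond orders sum to 2 (valence 4) → 2 H
  atom 13: C, bond orders sum to 2 (valence 4) → 2 H
  atom 14: O, bond orders sum to 2 (valence 2) → 0 H
  atom 15: C, bond orders sum to 1 (valence 4) → 3 H
Totals → C:11, H:21, N:1, O:3.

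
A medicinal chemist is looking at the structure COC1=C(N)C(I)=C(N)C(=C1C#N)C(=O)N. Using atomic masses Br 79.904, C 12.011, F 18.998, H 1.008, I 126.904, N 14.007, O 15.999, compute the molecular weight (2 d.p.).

332.10 g/mol

First, the molecular formula is C9H9IN4O2 (counting implicit H from valence).
  C: 9 × 12.011 = 108.099
  H: 9 × 1.008 = 9.072
  I: 1 × 126.904 = 126.904
  N: 4 × 14.007 = 56.028
  O: 2 × 15.999 = 31.998
Sum: 9×12.011 + 9×1.008 + 1×126.904 + 4×14.007 + 2×15.999 = 332.101 → 332.10 g/mol.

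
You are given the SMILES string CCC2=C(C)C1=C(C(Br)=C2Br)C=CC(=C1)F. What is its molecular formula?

C13H11Br2F

Walk through each heavy atom and fill implicit hydrogens from standard valence (C 4, N 3, O 2, S 2, halogen 1):
  atom 1: C, bond orders sum to 1 (valence 4) → 3 H
  atom 2: C, bond orders sum to 2 (valence 4) → 2 H
  atom 3: C, bond orders sum to 4 (valence 4) → 0 H
  atom 4: C, bond orders sum to 4 (valence 4) → 0 H
  atom 5: C, bond orders sum to 1 (valence 4) → 3 H
  atom 6: C, bond orders sum to 4 (valence 4) → 0 H
  atom 7: C, bond orders sum to 4 (valence 4) → 0 H
  atom 8: C, bond orders sum to 4 (valence 4) → 0 H
  atom 9: Br (halogen, monovalent) → 0 H
  atom 10: C, bond orders sum to 4 (valence 4) → 0 H
  atom 11: Br (halogen, monovalent) → 0 H
  atom 12: C, bond orders sum to 3 (valence 4) → 1 H
  atom 13: C, bond orders sum to 3 (valence 4) → 1 H
  atom 14: C, bond orders sum to 4 (valence 4) → 0 H
  atom 15: C, bond orders sum to 3 (valence 4) → 1 H
  atom 16: F (halogen, monovalent) → 0 H
Totals → C:13, H:11, Br:2, F:1.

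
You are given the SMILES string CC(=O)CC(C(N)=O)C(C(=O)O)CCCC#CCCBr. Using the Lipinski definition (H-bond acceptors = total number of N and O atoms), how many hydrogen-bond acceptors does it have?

5

N atoms: 1; O atoms: 4.
Lipinski HBA = 1 + 4 = 5.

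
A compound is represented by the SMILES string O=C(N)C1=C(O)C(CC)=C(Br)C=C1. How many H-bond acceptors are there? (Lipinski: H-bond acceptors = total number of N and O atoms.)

3

N atoms: 1; O atoms: 2.
Lipinski HBA = 1 + 2 = 3.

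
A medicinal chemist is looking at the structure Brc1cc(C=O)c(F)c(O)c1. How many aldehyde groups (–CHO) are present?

1

The aldehyde motif appears at heavy-atom position 5 in the SMILES.
Other groups present: 1 hydroxyl.
Aldehyde count: 1.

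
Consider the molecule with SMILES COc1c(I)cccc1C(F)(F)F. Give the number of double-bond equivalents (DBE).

4

Molecular formula: C8H6F3IO.
DoU = (2C + 2 + N − H − X) / 2, where X is the halogen count and O/S are ignored.
    = (2·8 + 2 + 0 − 6 − 4) / 2 = 8 / 2 = 4.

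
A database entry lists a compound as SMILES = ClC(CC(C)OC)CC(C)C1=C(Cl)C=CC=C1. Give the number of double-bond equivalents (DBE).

4

Molecular formula: C14H20Cl2O.
DoU = (2C + 2 + N − H − X) / 2, where X is the halogen count and O/S are ignored.
    = (2·14 + 2 + 0 − 20 − 2) / 2 = 8 / 2 = 4.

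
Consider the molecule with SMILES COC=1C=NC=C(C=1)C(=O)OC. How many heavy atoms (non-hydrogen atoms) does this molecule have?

Every atom symbol written in the SMILES (organic subset) is one heavy atom; implicit H are not written.
Heavy atoms by element → C:8, N:1, O:3.
Total: 12.

12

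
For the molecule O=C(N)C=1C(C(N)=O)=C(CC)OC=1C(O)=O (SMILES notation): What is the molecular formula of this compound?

Walk through each heavy atom and fill implicit hydrogens from standard valence (C 4, N 3, O 2, S 2, halogen 1):
  atom 1: O, bond orders sum to 2 (valence 2) → 0 H
  atom 2: C, bond orders sum to 4 (valence 4) → 0 H
  atom 3: N, bond orders sum to 1 (valence 3) → 2 H
  atom 4: C, bond orders sum to 4 (valence 4) → 0 H
  atom 5: C, bond orders sum to 4 (valence 4) → 0 H
  atom 6: C, bond orders sum to 4 (valence 4) → 0 H
  atom 7: N, bond orders sum to 1 (valence 3) → 2 H
  atom 8: O, bond orders sum to 2 (valence 2) → 0 H
  atom 9: C, bond orders sum to 4 (valence 4) → 0 H
  atom 10: C, bond orders sum to 2 (valence 4) → 2 H
  atom 11: C, bond orders sum to 1 (valence 4) → 3 H
  atom 12: O, bond orders sum to 2 (valence 2) → 0 H
  atom 13: C, bond orders sum to 4 (valence 4) → 0 H
  atom 14: C, bond orders sum to 4 (valence 4) → 0 H
  atom 15: O, bond orders sum to 1 (valence 2) → 1 H
  atom 16: O, bond orders sum to 2 (valence 2) → 0 H
Totals → C:9, H:10, N:2, O:5.
In Hill order: C9H10N2O5.

C9H10N2O5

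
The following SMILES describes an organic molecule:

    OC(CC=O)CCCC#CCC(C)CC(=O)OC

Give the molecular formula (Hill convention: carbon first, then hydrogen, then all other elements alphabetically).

C14H22O4

Walk through each heavy atom and fill implicit hydrogens from standard valence (C 4, N 3, O 2, S 2, halogen 1):
  atom 1: O, bond orders sum to 1 (valence 2) → 1 H
  atom 2: C, bond orders sum to 3 (valence 4) → 1 H
  atom 3: C, bond orders sum to 2 (valence 4) → 2 H
  atom 4: C, bond orders sum to 3 (valence 4) → 1 H
  atom 5: O, bond orders sum to 2 (valence 2) → 0 H
  atom 6: C, bond orders sum to 2 (valence 4) → 2 H
  atom 7: C, bond orders sum to 2 (valence 4) → 2 H
  atom 8: C, bond orders sum to 2 (valence 4) → 2 H
  atom 9: C, bond orders sum to 4 (valence 4) → 0 H
  atom 10: C, bond orders sum to 4 (valence 4) → 0 H
  atom 11: C, bond orders sum to 2 (valence 4) → 2 H
  atom 12: C, bond orders sum to 3 (valence 4) → 1 H
  atom 13: C, bond orders sum to 1 (valence 4) → 3 H
  atom 14: C, bond orders sum to 2 (valence 4) → 2 H
  atom 15: C, bond orders sum to 4 (valence 4) → 0 H
  atom 16: O, bond orders sum to 2 (valence 2) → 0 H
  atom 17: O, bond orders sum to 2 (valence 2) → 0 H
  atom 18: C, bond orders sum to 1 (valence 4) → 3 H
Totals → C:14, H:22, O:4.
In Hill order: C14H22O4.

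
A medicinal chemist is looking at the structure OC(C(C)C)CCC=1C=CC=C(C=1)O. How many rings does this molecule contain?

1

In SMILES, each pair of matching ring-closure digits denotes one ring-closing bond; the number of such bonds equals the number of independent rings.
Ring-closure bonds here: 1.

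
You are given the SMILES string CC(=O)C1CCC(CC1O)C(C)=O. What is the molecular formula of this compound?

Walk through each heavy atom and fill implicit hydrogens from standard valence (C 4, N 3, O 2, S 2, halogen 1):
  atom 1: C, bond orders sum to 1 (valence 4) → 3 H
  atom 2: C, bond orders sum to 4 (valence 4) → 0 H
  atom 3: O, bond orders sum to 2 (valence 2) → 0 H
  atom 4: C, bond orders sum to 3 (valence 4) → 1 H
  atom 5: C, bond orders sum to 2 (valence 4) → 2 H
  atom 6: C, bond orders sum to 2 (valence 4) → 2 H
  atom 7: C, bond orders sum to 3 (valence 4) → 1 H
  atom 8: C, bond orders sum to 2 (valence 4) → 2 H
  atom 9: C, bond orders sum to 3 (valence 4) → 1 H
  atom 10: O, bond orders sum to 1 (valence 2) → 1 H
  atom 11: C, bond orders sum to 4 (valence 4) → 0 H
  atom 12: C, bond orders sum to 1 (valence 4) → 3 H
  atom 13: O, bond orders sum to 2 (valence 2) → 0 H
Totals → C:10, H:16, O:3.

C10H16O3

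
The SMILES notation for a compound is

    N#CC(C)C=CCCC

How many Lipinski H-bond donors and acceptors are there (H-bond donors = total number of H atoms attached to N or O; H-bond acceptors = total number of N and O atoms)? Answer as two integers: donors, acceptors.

Donors: find every N or O and count the H atoms it carries.
  atom 1 (N): bond orders sum to 3 → 0 H
Lipinski HBD = 0.
Acceptors: N atoms = 1, O atoms = 0 → HBA = 1.

0, 1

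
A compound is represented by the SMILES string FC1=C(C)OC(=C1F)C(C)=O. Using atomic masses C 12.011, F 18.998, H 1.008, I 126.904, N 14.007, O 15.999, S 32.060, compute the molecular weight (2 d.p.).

160.12 g/mol

First, the molecular formula is C7H6F2O2 (counting implicit H from valence).
  C: 7 × 12.011 = 84.077
  F: 2 × 18.998 = 37.996
  H: 6 × 1.008 = 6.048
  O: 2 × 15.999 = 31.998
Sum: 7×12.011 + 2×18.998 + 6×1.008 + 2×15.999 = 160.119 → 160.12 g/mol.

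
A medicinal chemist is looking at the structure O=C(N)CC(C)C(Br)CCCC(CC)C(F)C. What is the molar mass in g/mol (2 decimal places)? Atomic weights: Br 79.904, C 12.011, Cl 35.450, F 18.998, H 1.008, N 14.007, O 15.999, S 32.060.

310.25 g/mol

First, the molecular formula is C13H25BrFNO (counting implicit H from valence).
  Br: 1 × 79.904 = 79.904
  C: 13 × 12.011 = 156.143
  F: 1 × 18.998 = 18.998
  H: 25 × 1.008 = 25.200
  N: 1 × 14.007 = 14.007
  O: 1 × 15.999 = 15.999
Sum: 1×79.904 + 13×12.011 + 1×18.998 + 25×1.008 + 1×14.007 + 1×15.999 = 310.251 → 310.25 g/mol.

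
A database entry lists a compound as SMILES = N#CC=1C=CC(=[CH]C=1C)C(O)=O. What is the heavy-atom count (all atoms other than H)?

Every atom symbol written in the SMILES (organic subset) is one heavy atom; implicit H are not written.
Heavy atoms by element → C:9, N:1, O:2.
Total: 12.

12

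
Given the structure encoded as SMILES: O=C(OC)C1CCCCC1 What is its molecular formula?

C8H14O2

Walk through each heavy atom and fill implicit hydrogens from standard valence (C 4, N 3, O 2, S 2, halogen 1):
  atom 1: O, bond orders sum to 2 (valence 2) → 0 H
  atom 2: C, bond orders sum to 4 (valence 4) → 0 H
  atom 3: O, bond orders sum to 2 (valence 2) → 0 H
  atom 4: C, bond orders sum to 1 (valence 4) → 3 H
  atom 5: C, bond orders sum to 3 (valence 4) → 1 H
  atom 6: C, bond orders sum to 2 (valence 4) → 2 H
  atom 7: C, bond orders sum to 2 (valence 4) → 2 H
  atom 8: C, bond orders sum to 2 (valence 4) → 2 H
  atom 9: C, bond orders sum to 2 (valence 4) → 2 H
  atom 10: C, bond orders sum to 2 (valence 4) → 2 H
Totals → C:8, H:14, O:2.
In Hill order: C8H14O2.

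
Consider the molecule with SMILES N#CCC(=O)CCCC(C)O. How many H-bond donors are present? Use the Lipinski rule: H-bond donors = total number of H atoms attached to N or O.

Donors: find every N or O and count the H atoms it carries.
  atom 1 (N): bond orders sum to 3 → 0 H
  atom 5 (O): bond orders sum to 2 → 0 H
  atom 11 (O): bond orders sum to 1 → 1 H
Lipinski HBD = 1.

1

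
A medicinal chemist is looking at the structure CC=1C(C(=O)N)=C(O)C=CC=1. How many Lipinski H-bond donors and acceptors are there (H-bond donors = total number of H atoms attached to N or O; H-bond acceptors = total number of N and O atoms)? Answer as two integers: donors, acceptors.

Donors: find every N or O and count the H atoms it carries.
  atom 5 (O): bond orders sum to 2 → 0 H
  atom 6 (N): bond orders sum to 1 → 2 H
  atom 8 (O): bond orders sum to 1 → 1 H
Lipinski HBD = 3.
Acceptors: N atoms = 1, O atoms = 2 → HBA = 3.

3, 3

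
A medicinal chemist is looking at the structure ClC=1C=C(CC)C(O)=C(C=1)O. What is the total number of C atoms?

Count every carbon token in the SMILES (each C, including those in ring-closure positions and inside branches).
Carbon count: 8.

8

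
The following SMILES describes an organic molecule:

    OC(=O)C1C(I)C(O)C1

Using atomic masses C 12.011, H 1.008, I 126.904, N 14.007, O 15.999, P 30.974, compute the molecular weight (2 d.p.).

242.01 g/mol

First, the molecular formula is C5H7IO3 (counting implicit H from valence).
  C: 5 × 12.011 = 60.055
  H: 7 × 1.008 = 7.056
  I: 1 × 126.904 = 126.904
  O: 3 × 15.999 = 47.997
Sum: 5×12.011 + 7×1.008 + 1×126.904 + 3×15.999 = 242.012 → 242.01 g/mol.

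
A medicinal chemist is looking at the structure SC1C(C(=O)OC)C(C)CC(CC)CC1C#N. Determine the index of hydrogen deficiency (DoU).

4

Degree of unsaturation = (number of rings) + (number of π bonds).
Ring closures in the SMILES: 1.
π bonds: 1 double bond (each 1 DoU), 1 triple bond (each 2 DoU) → 3 DoU from unsaturation.
Total DoU = 1 + 3 = 4.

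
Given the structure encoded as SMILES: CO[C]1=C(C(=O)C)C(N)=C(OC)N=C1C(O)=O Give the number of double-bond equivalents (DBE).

6

Molecular formula: C10H12N2O5.
DoU = (2C + 2 + N − H − X) / 2, where X is the halogen count and O/S are ignored.
    = (2·10 + 2 + 2 − 12 − 0) / 2 = 12 / 2 = 6.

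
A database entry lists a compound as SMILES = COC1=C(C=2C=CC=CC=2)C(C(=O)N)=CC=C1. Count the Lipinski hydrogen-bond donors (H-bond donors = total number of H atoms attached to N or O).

2

Donors: find every N or O and count the H atoms it carries.
  atom 2 (O): bond orders sum to 2 → 0 H
  atom 13 (O): bond orders sum to 2 → 0 H
  atom 14 (N): bond orders sum to 1 → 2 H
Lipinski HBD = 2.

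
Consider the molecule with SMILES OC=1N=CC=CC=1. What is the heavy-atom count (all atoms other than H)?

Every atom symbol written in the SMILES (organic subset) is one heavy atom; implicit H are not written.
Heavy atoms by element → C:5, N:1, O:1.
Total: 7.

7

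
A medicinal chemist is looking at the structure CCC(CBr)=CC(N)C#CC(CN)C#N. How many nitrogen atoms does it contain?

Scan the SMILES for N atoms (remember two-letter symbols like Cl and Br are single atoms).
Nitrogen count: 3.

3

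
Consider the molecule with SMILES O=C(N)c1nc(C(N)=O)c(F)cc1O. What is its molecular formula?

Walk through each heavy atom and fill implicit hydrogens from standard valence (C 4, N 3, O 2, S 2, halogen 1); for lowercase aromatic atoms, an aromatic c carries 1 H when it has two neighbours and 0 H with three, and aromatic n carries 0 H:
  atom 1: O, bond orders sum to 2 (valence 2) → 0 H
  atom 2: C, bond orders sum to 4 (valence 4) → 0 H
  atom 3: N, bond orders sum to 1 (valence 3) → 2 H
  atom 4: aromatic c, 3 neighbours → 0 H
  atom 5: aromatic n, 2 neighbours → 0 H
  atom 6: aromatic c, 3 neighbours → 0 H
  atom 7: C, bond orders sum to 4 (valence 4) → 0 H
  atom 8: N, bond orders sum to 1 (valence 3) → 2 H
  atom 9: O, bond orders sum to 2 (valence 2) → 0 H
  atom 10: aromatic c, 3 neighbours → 0 H
  atom 11: F (halogen, monovalent) → 0 H
  atom 12: aromatic c, 2 neighbours → 1 H
  atom 13: aromatic c, 3 neighbours → 0 H
  atom 14: O, bond orders sum to 1 (valence 2) → 1 H
Totals → C:7, H:6, F:1, N:3, O:3.

C7H6FN3O3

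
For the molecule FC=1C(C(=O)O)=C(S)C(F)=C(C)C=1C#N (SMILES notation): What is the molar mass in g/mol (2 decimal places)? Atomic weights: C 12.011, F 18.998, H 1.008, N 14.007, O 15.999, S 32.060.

First, the molecular formula is C9H5F2NO2S (counting implicit H from valence).
  C: 9 × 12.011 = 108.099
  F: 2 × 18.998 = 37.996
  H: 5 × 1.008 = 5.040
  N: 1 × 14.007 = 14.007
  O: 2 × 15.999 = 31.998
  S: 1 × 32.060 = 32.060
Sum: 9×12.011 + 2×18.998 + 5×1.008 + 1×14.007 + 2×15.999 + 1×32.060 = 229.200 → 229.20 g/mol.

229.20 g/mol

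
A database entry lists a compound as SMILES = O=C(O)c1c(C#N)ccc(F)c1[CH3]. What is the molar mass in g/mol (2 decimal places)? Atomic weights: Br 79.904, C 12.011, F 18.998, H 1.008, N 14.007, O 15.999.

179.15 g/mol

First, the molecular formula is C9H6FNO2 (counting implicit H from valence).
  C: 9 × 12.011 = 108.099
  F: 1 × 18.998 = 18.998
  H: 6 × 1.008 = 6.048
  N: 1 × 14.007 = 14.007
  O: 2 × 15.999 = 31.998
Sum: 9×12.011 + 1×18.998 + 6×1.008 + 1×14.007 + 2×15.999 = 179.150 → 179.15 g/mol.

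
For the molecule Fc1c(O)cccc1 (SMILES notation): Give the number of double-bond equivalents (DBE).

4

Molecular formula: C6H5FO.
DoU = (2C + 2 + N − H − X) / 2, where X is the halogen count and O/S are ignored.
    = (2·6 + 2 + 0 − 5 − 1) / 2 = 8 / 2 = 4.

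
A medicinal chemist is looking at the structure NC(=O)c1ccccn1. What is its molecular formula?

C6H6N2O

Walk through each heavy atom and fill implicit hydrogens from standard valence (C 4, N 3, O 2, S 2, halogen 1); for lowercase aromatic atoms, an aromatic c carries 1 H when it has two neighbours and 0 H with three, and aromatic n carries 0 H:
  atom 1: N, bond orders sum to 1 (valence 3) → 2 H
  atom 2: C, bond orders sum to 4 (valence 4) → 0 H
  atom 3: O, bond orders sum to 2 (valence 2) → 0 H
  atom 4: aromatic c, 3 neighbours → 0 H
  atom 5: aromatic c, 2 neighbours → 1 H
  atom 6: aromatic c, 2 neighbours → 1 H
  atom 7: aromatic c, 2 neighbours → 1 H
  atom 8: aromatic c, 2 neighbours → 1 H
  atom 9: aromatic n, 2 neighbours → 0 H
Totals → C:6, H:6, N:2, O:1.
In Hill order: C6H6N2O.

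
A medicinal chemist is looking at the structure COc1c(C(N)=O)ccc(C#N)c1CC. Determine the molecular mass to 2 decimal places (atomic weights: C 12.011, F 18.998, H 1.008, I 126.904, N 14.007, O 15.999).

204.23 g/mol

First, the molecular formula is C11H12N2O2 (counting implicit H from valence).
  C: 11 × 12.011 = 132.121
  H: 12 × 1.008 = 12.096
  N: 2 × 14.007 = 28.014
  O: 2 × 15.999 = 31.998
Sum: 11×12.011 + 12×1.008 + 2×14.007 + 2×15.999 = 204.229 → 204.23 g/mol.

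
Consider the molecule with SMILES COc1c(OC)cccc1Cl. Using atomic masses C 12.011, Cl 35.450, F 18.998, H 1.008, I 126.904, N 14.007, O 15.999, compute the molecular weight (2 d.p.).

First, the molecular formula is C8H9ClO2 (counting implicit H from valence).
  C: 8 × 12.011 = 96.088
  Cl: 1 × 35.450 = 35.450
  H: 9 × 1.008 = 9.072
  O: 2 × 15.999 = 31.998
Sum: 8×12.011 + 1×35.450 + 9×1.008 + 2×15.999 = 172.608 → 172.61 g/mol.

172.61 g/mol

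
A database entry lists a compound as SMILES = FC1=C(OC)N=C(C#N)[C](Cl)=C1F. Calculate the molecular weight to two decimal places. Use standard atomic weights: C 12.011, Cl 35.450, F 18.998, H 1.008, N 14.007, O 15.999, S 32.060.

First, the molecular formula is C7H3ClF2N2O (counting implicit H from valence).
  C: 7 × 12.011 = 84.077
  Cl: 1 × 35.450 = 35.450
  F: 2 × 18.998 = 37.996
  H: 3 × 1.008 = 3.024
  N: 2 × 14.007 = 28.014
  O: 1 × 15.999 = 15.999
Sum: 7×12.011 + 1×35.450 + 2×18.998 + 3×1.008 + 2×14.007 + 1×15.999 = 204.560 → 204.56 g/mol.

204.56 g/mol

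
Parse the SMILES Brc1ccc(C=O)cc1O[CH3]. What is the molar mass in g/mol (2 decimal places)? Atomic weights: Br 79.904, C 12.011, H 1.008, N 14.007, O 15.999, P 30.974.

First, the molecular formula is C8H7BrO2 (counting implicit H from valence).
  Br: 1 × 79.904 = 79.904
  C: 8 × 12.011 = 96.088
  H: 7 × 1.008 = 7.056
  O: 2 × 15.999 = 31.998
Sum: 1×79.904 + 8×12.011 + 7×1.008 + 2×15.999 = 215.046 → 215.05 g/mol.

215.05 g/mol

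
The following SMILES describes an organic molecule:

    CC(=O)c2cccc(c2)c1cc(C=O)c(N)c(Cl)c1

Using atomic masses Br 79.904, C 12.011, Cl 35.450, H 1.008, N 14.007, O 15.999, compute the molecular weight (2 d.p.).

First, the molecular formula is C15H12ClNO2 (counting implicit H from valence).
  C: 15 × 12.011 = 180.165
  Cl: 1 × 35.450 = 35.450
  H: 12 × 1.008 = 12.096
  N: 1 × 14.007 = 14.007
  O: 2 × 15.999 = 31.998
Sum: 15×12.011 + 1×35.450 + 12×1.008 + 1×14.007 + 2×15.999 = 273.716 → 273.72 g/mol.

273.72 g/mol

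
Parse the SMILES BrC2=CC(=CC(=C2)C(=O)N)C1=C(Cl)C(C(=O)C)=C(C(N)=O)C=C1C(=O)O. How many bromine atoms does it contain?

Scan the SMILES for Br atoms (remember two-letter symbols like Cl and Br are single atoms).
Bromine count: 1.

1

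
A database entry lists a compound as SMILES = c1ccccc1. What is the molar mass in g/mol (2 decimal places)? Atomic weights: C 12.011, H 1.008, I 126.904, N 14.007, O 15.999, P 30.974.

78.11 g/mol

First, the molecular formula is C6H6 (counting implicit H from valence).
  C: 6 × 12.011 = 72.066
  H: 6 × 1.008 = 6.048
Sum: 6×12.011 + 6×1.008 = 78.114 → 78.11 g/mol.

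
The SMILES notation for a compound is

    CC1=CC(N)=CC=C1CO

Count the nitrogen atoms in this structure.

Scan the SMILES for N atoms (remember two-letter symbols like Cl and Br are single atoms).
Nitrogen count: 1.

1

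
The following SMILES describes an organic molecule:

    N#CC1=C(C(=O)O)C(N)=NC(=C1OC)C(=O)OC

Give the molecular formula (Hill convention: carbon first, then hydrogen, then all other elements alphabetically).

Walk through each heavy atom and fill implicit hydrogens from standard valence (C 4, N 3, O 2, S 2, halogen 1):
  atom 1: N, bond orders sum to 3 (valence 3) → 0 H
  atom 2: C, bond orders sum to 4 (valence 4) → 0 H
  atom 3: C, bond orders sum to 4 (valence 4) → 0 H
  atom 4: C, bond orders sum to 4 (valence 4) → 0 H
  atom 5: C, bond orders sum to 4 (valence 4) → 0 H
  atom 6: O, bond orders sum to 2 (valence 2) → 0 H
  atom 7: O, bond orders sum to 1 (valence 2) → 1 H
  atom 8: C, bond orders sum to 4 (valence 4) → 0 H
  atom 9: N, bond orders sum to 1 (valence 3) → 2 H
  atom 10: N, bond orders sum to 3 (valence 3) → 0 H
  atom 11: C, bond orders sum to 4 (valence 4) → 0 H
  atom 12: C, bond orders sum to 4 (valence 4) → 0 H
  atom 13: O, bond orders sum to 2 (valence 2) → 0 H
  atom 14: C, bond orders sum to 1 (valence 4) → 3 H
  atom 15: C, bond orders sum to 4 (valence 4) → 0 H
  atom 16: O, bond orders sum to 2 (valence 2) → 0 H
  atom 17: O, bond orders sum to 2 (valence 2) → 0 H
  atom 18: C, bond orders sum to 1 (valence 4) → 3 H
Totals → C:10, H:9, N:3, O:5.

C10H9N3O5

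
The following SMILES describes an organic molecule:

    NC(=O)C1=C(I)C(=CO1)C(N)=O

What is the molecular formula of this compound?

C6H5IN2O3

Walk through each heavy atom and fill implicit hydrogens from standard valence (C 4, N 3, O 2, S 2, halogen 1):
  atom 1: N, bond orders sum to 1 (valence 3) → 2 H
  atom 2: C, bond orders sum to 4 (valence 4) → 0 H
  atom 3: O, bond orders sum to 2 (valence 2) → 0 H
  atom 4: C, bond orders sum to 4 (valence 4) → 0 H
  atom 5: C, bond orders sum to 4 (valence 4) → 0 H
  atom 6: I (halogen, monovalent) → 0 H
  atom 7: C, bond orders sum to 4 (valence 4) → 0 H
  atom 8: C, bond orders sum to 3 (valence 4) → 1 H
  atom 9: O, bond orders sum to 2 (valence 2) → 0 H
  atom 10: C, bond orders sum to 4 (valence 4) → 0 H
  atom 11: N, bond orders sum to 1 (valence 3) → 2 H
  atom 12: O, bond orders sum to 2 (valence 2) → 0 H
Totals → C:6, H:5, I:1, N:2, O:3.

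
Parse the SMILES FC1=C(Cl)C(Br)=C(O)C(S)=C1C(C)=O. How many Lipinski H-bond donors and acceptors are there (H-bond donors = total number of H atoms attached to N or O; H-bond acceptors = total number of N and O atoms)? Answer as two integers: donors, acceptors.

1, 2

Donors: find every N or O and count the H atoms it carries.
  atom 8 (O): bond orders sum to 1 → 1 H
  atom 14 (O): bond orders sum to 2 → 0 H
Lipinski HBD = 1.
Acceptors: N atoms = 0, O atoms = 2 → HBA = 2.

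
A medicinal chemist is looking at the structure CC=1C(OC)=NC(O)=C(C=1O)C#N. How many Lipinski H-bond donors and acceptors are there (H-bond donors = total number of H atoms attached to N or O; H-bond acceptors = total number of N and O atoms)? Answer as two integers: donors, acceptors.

2, 5

Donors: find every N or O and count the H atoms it carries.
  atom 4 (O): bond orders sum to 2 → 0 H
  atom 6 (N): bond orders sum to 3 → 0 H
  atom 8 (O): bond orders sum to 1 → 1 H
  atom 11 (O): bond orders sum to 1 → 1 H
  atom 13 (N): bond orders sum to 3 → 0 H
Lipinski HBD = 2.
Acceptors: N atoms = 2, O atoms = 3 → HBA = 5.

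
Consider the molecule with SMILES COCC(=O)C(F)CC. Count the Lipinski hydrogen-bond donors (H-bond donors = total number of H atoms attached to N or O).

0

Donors: find every N or O and count the H atoms it carries.
  atom 2 (O): bond orders sum to 2 → 0 H
  atom 5 (O): bond orders sum to 2 → 0 H
Lipinski HBD = 0.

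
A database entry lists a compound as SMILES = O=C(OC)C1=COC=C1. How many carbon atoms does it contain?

Count every carbon token in the SMILES (each C, including those in ring-closure positions and inside branches).
Carbon count: 6.

6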